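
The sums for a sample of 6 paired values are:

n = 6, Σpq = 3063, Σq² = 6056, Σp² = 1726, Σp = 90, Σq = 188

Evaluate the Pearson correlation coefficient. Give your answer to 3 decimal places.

r = (nΣpq − ΣpΣq) / √[(nΣp² − (Σp)²)(nΣq² − (Σq)²)]
Numerator: 6×3063 − 90×188 = 1458
Denominator: √[(10356 − 8100)(36336 − 35344)] = √[2256 × 992] = 1495.9786
r = 1458 / 1495.9786 ≈ 0.975

0.975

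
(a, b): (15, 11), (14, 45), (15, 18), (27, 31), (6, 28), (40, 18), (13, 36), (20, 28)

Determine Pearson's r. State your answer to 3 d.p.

n = 8, Σa = 150, Σb = 215, Σa² = 3580, Σb² = 6619, Σab = 3818
nΣab − ΣaΣb = 30544 − 32250 = -1706
nΣa² − (Σa)² = 28640 − 22500 = 6140; nΣb² − (Σb)² = 52952 − 46225 = 6727
r = -1706 / √(6140 × 6727) = -1706 / 6426.8017 ≈ -0.265

-0.265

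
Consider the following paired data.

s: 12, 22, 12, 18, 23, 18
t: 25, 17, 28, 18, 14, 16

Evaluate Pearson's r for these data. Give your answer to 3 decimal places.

-0.925

n = 6, Σs = 105, Σt = 118, Σs² = 1949, Σt² = 2474, Σst = 1944
nΣst − ΣsΣt = 11664 − 12390 = -726
nΣs² − (Σs)² = 11694 − 11025 = 669; nΣt² − (Σt)² = 14844 − 13924 = 920
r = -726 / √(669 × 920) = -726 / 784.5253 ≈ -0.925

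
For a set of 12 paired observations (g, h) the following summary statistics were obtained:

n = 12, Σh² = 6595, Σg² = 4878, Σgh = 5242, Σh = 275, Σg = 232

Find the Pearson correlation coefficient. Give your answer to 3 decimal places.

-0.220

r = (nΣgh − ΣgΣh) / √[(nΣg² − (Σg)²)(nΣh² − (Σh)²)]
Numerator: 12×5242 − 232×275 = -896
Denominator: √[(58536 − 53824)(79140 − 75625)] = √[4712 × 3515] = 4069.7273
r = -896 / 4069.7273 ≈ -0.220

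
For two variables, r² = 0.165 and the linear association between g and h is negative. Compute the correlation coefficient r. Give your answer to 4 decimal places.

-0.4062

|r| = √0.165 = 0.4062
The association is negative, so r = −0.4062.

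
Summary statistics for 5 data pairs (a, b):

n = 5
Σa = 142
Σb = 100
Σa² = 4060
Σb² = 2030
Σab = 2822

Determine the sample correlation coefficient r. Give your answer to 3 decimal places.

-0.630

r = (nΣab − ΣaΣb) / √[(nΣa² − (Σa)²)(nΣb² − (Σb)²)]
Numerator: 5×2822 − 142×100 = -90
Denominator: √[(20300 − 20164)(10150 − 10000)] = √[136 × 150] = 142.8286
r = -90 / 142.8286 ≈ -0.630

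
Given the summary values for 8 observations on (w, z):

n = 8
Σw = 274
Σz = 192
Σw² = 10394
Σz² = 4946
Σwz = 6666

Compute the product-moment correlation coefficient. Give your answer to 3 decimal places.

r = (nΣwz − ΣwΣz) / √[(nΣw² − (Σw)²)(nΣz² − (Σz)²)]
Numerator: 8×6666 − 274×192 = 720
Denominator: √[(83152 − 75076)(39568 − 36864)] = √[8076 × 2704] = 4673.0615
r = 720 / 4673.0615 ≈ 0.154

0.154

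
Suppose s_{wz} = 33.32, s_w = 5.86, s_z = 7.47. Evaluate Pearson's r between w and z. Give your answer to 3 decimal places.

r = Cov(w,z) / (s_w · s_z) = 33.32 / (5.86 × 7.47)
  = 33.32 / 43.7742 ≈ 0.761

0.761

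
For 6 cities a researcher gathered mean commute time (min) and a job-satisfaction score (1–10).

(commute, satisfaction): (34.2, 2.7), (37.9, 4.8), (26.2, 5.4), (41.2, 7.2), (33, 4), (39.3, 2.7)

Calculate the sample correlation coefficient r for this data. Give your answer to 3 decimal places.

0.095

n = 6, Σx = 211.8, Σy = 26.8, Σx² = 7623.42, Σy² = 134.62, Σxy = 950.49
nΣxy − ΣxΣy = 5702.94 − 5676.24 = 26.7
nΣx² − (Σx)² = 45740.52 − 44859.24 = 881.28; nΣy² − (Σy)² = 807.72 − 718.24 = 89.48
r = 26.7 / √(881.28 × 89.48) = 26.7 / 280.8148 ≈ 0.095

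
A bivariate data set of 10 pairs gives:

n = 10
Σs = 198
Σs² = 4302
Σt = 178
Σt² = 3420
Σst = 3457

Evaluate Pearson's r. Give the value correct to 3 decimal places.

-0.218

r = (nΣst − ΣsΣt) / √[(nΣs² − (Σs)²)(nΣt² − (Σt)²)]
Numerator: 10×3457 − 198×178 = -674
Denominator: √[(43020 − 39204)(34200 − 31684)] = √[3816 × 2516] = 3098.5571
r = -674 / 3098.5571 ≈ -0.218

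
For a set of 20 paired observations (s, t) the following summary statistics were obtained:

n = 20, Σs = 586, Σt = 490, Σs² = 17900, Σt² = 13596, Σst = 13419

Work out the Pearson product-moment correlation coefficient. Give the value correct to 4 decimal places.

r = (nΣst − ΣsΣt) / √[(nΣs² − (Σs)²)(nΣt² − (Σt)²)]
Numerator: 20×13419 − 586×490 = -18760
Denominator: √[(358000 − 343396)(271920 − 240100)] = √[14604 × 31820] = 21556.8847
r = -18760 / 21556.8847 ≈ -0.8703

-0.8703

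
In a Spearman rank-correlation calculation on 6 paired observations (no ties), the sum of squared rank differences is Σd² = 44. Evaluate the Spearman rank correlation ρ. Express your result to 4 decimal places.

-0.2571

ρ = 1 − 6Σd² / [n(n²−1)] = 1 − 6×44 / (6×35)
  = 1 − 264/210 = 1 − 1.25714 ≈ -0.2571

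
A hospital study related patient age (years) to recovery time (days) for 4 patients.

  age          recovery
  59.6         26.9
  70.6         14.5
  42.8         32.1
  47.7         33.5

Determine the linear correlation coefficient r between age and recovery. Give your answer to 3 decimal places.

-0.943

n = 4, Σx = 220.7, Σy = 107, Σx² = 12643.65, Σy² = 3086.52, Σxy = 5598.77
nΣxy − ΣxΣy = 22395.08 − 23614.9 = -1219.82
nΣx² − (Σx)² = 50574.6 − 48708.49 = 1866.11; nΣy² − (Σy)² = 12346.08 − 11449 = 897.08
r = -1219.82 / √(1866.11 × 897.08) = -1219.82 / 1293.8508 ≈ -0.943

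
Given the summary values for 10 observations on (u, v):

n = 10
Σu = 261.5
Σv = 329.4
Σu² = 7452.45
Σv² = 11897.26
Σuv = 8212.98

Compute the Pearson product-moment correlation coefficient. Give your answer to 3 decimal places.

r = (nΣuv − ΣuΣv) / √[(nΣu² − (Σu)²)(nΣv² − (Σv)²)]
Numerator: 10×8212.98 − 261.5×329.4 = -4008.3
Denominator: √[(74524.5 − 68382.25)(118972.6 − 108504.36)] = √[6142.25 × 10468.24] = 8018.6375
r = -4008.3 / 8018.6375 ≈ -0.500

-0.500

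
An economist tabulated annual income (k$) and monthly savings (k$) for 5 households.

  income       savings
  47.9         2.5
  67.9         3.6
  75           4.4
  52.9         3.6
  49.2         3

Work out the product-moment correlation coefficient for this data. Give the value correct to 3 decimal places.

n = 5, Σx = 292.9, Σy = 17.1, Σx² = 17748.87, Σy² = 60.53, Σxy = 1032.23
nΣxy − ΣxΣy = 5161.15 − 5008.59 = 152.56
nΣx² − (Σx)² = 88744.35 − 85790.41 = 2953.94; nΣy² − (Σy)² = 302.65 − 292.41 = 10.24
r = 152.56 / √(2953.94 × 10.24) = 152.56 / 173.9205 ≈ 0.877

0.877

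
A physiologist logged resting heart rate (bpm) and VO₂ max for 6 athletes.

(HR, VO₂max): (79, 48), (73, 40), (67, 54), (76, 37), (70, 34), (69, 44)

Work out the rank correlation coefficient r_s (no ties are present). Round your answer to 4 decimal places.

-0.2571

Rank HR: 6, 4, 1, 5, 3, 2
Rank VO₂max: 5, 3, 6, 2, 1, 4
d = rank(HR) − rank(VO₂max): 1, 1, -5, 3, 2, -2; Σd² = 44
ρ = 1 − 6Σd² / [n(n²−1)] = 1 − 6×44 / (6×35) = 1 − 264/210 ≈ -0.2571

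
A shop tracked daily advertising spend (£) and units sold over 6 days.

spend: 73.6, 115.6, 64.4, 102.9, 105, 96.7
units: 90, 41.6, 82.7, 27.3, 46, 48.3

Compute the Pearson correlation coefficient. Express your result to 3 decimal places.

n = 6, Σx = 558.2, Σy = 335.9, Σx² = 53891.98, Σy² = 21864.03, Σxy = 29068.62
nΣxy − ΣxΣy = 174411.72 − 187499.38 = -13087.66
nΣx² − (Σx)² = 323351.88 − 311587.24 = 11764.64; nΣy² − (Σy)² = 131184.18 − 112828.81 = 18355.37
r = -13087.66 / √(11764.64 × 18355.37) = -13087.66 / 14695.0441 ≈ -0.891

-0.891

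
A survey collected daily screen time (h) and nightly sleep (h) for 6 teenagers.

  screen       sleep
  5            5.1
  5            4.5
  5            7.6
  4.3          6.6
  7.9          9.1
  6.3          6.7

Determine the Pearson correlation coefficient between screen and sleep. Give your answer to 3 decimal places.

0.677

n = 6, Σx = 33.5, Σy = 39.6, Σx² = 195.59, Σy² = 275.28, Σxy = 228.48
nΣxy − ΣxΣy = 1370.88 − 1326.6 = 44.28
nΣx² − (Σx)² = 1173.54 − 1122.25 = 51.29; nΣy² − (Σy)² = 1651.68 − 1568.16 = 83.52
r = 44.28 / √(51.29 × 83.52) = 44.28 / 65.4503 ≈ 0.677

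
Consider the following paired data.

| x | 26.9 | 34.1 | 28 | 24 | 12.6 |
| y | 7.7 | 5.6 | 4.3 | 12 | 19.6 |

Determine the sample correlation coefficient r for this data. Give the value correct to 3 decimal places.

n = 5, Σx = 125.6, Σy = 49.2, Σx² = 3405.18, Σy² = 637.3, Σxy = 1053.45
nΣxy − ΣxΣy = 5267.25 − 6179.52 = -912.27
nΣx² − (Σx)² = 17025.9 − 15775.36 = 1250.54; nΣy² − (Σy)² = 3186.5 − 2420.64 = 765.86
r = -912.27 / √(1250.54 × 765.86) = -912.27 / 978.6412 ≈ -0.932

-0.932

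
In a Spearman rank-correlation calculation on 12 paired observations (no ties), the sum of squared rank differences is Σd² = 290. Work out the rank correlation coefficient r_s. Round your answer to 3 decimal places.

-0.014

ρ = 1 − 6Σd² / [n(n²−1)] = 1 − 6×290 / (12×143)
  = 1 − 1740/1716 = 1 − 1.0140 ≈ -0.014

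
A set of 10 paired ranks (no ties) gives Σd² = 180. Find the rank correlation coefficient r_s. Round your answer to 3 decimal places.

-0.091

ρ = 1 − 6Σd² / [n(n²−1)] = 1 − 6×180 / (10×99)
  = 1 − 1080/990 = 1 − 1.0909 ≈ -0.091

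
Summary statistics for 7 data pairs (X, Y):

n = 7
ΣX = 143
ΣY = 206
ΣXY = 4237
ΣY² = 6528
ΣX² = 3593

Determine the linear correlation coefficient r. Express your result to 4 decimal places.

0.0513

r = (nΣXY − ΣXΣY) / √[(nΣX² − (ΣX)²)(nΣY² − (ΣY)²)]
Numerator: 7×4237 − 143×206 = 201
Denominator: √[(25151 − 20449)(45696 − 42436)] = √[4702 × 3260] = 3915.1654
r = 201 / 3915.1654 ≈ 0.0513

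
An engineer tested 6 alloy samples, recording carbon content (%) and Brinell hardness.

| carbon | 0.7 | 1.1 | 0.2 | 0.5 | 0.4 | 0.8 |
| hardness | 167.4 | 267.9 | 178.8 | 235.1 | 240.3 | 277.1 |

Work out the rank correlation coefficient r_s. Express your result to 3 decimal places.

0.543

Rank carbon: 4, 6, 1, 3, 2, 5
Rank hardness: 1, 5, 2, 3, 4, 6
d = rank(carbon) − rank(hardness): 3, 1, -1, 0, -2, -1; Σd² = 16
ρ = 1 − 6Σd² / [n(n²−1)] = 1 − 6×16 / (6×35) = 1 − 96/210 ≈ 0.543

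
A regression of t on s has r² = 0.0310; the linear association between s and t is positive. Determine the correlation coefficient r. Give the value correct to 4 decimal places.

|r| = √0.0310 = 0.1761
The association is positive, so r = 0.1761.

0.1761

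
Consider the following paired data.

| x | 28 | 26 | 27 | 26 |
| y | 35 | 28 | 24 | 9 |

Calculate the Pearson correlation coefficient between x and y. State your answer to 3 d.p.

n = 4, Σx = 107, Σy = 96, Σx² = 2865, Σy² = 2666, Σxy = 2590
nΣxy − ΣxΣy = 10360 − 10272 = 88
nΣx² − (Σx)² = 11460 − 11449 = 11; nΣy² − (Σy)² = 10664 − 9216 = 1448
r = 88 / √(11 × 1448) = 88 / 126.2062 ≈ 0.697

0.697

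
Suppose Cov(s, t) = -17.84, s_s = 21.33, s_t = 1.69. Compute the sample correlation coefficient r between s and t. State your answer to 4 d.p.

r = Cov(s,t) / (s_s · s_t) = -17.84 / (21.33 × 1.69)
  = -17.84 / 36.0477 ≈ -0.4949

-0.4949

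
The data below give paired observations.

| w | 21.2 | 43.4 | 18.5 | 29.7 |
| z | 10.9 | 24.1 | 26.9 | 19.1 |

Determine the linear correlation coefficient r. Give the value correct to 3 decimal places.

0.245

n = 4, Σw = 112.8, Σz = 81, Σw² = 3557.34, Σz² = 1788.04, Σwz = 2341.94
nΣwz − ΣwΣz = 9367.76 − 9136.8 = 230.96
nΣw² − (Σw)² = 14229.36 − 12723.84 = 1505.52; nΣz² − (Σz)² = 7152.16 − 6561 = 591.16
r = 230.96 / √(1505.52 × 591.16) = 230.96 / 943.3998 ≈ 0.245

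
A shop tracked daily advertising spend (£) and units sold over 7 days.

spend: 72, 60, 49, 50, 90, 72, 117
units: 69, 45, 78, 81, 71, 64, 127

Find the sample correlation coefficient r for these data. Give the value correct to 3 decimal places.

0.662

n = 7, Σx = 510, Σy = 535, Σx² = 40658, Σy² = 44697, Σxy = 41397
nΣxy − ΣxΣy = 289779 − 272850 = 16929
nΣx² − (Σx)² = 284606 − 260100 = 24506; nΣy² − (Σy)² = 312879 − 286225 = 26654
r = 16929 / √(24506 × 26654) = 16929 / 25557.4436 ≈ 0.662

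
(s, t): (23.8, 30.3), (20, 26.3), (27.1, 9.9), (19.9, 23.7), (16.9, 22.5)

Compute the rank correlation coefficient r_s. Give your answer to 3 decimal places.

Rank s: 4, 3, 5, 2, 1
Rank t: 5, 4, 1, 3, 2
d = rank(s) − rank(t): -1, -1, 4, -1, -1; Σd² = 20
ρ = 1 − 6Σd² / [n(n²−1)] = 1 − 6×20 / (5×24) = 1 − 120/120 ≈ 0.000

0.000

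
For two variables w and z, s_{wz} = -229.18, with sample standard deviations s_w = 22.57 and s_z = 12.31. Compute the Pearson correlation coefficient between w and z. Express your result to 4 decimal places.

r = Cov(w,z) / (s_w · s_z) = -229.18 / (22.57 × 12.31)
  = -229.18 / 277.8367 ≈ -0.8249

-0.8249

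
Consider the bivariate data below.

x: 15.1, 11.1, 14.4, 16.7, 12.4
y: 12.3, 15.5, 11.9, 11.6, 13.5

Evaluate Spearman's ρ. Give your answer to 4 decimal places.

-0.9000

Rank x: 4, 1, 3, 5, 2
Rank y: 3, 5, 2, 1, 4
d = rank(x) − rank(y): 1, -4, 1, 4, -2; Σd² = 38
ρ = 1 − 6Σd² / [n(n²−1)] = 1 − 6×38 / (5×24) = 1 − 228/120 ≈ -0.9000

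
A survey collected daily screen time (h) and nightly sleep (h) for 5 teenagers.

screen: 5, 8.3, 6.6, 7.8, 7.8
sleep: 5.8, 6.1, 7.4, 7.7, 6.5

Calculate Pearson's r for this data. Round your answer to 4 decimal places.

0.3156

n = 5, Σx = 35.5, Σy = 33.5, Σx² = 259.13, Σy² = 227.15, Σxy = 239.23
nΣxy − ΣxΣy = 1196.15 − 1189.25 = 6.9
nΣx² − (Σx)² = 1295.65 − 1260.25 = 35.4; nΣy² − (Σy)² = 1135.75 − 1122.25 = 13.5
r = 6.9 / √(35.4 × 13.5) = 6.9 / 21.8609 ≈ 0.3156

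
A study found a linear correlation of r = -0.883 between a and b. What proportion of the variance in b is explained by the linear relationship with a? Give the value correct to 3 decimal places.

0.780

r² = (-0.883)² = 0.780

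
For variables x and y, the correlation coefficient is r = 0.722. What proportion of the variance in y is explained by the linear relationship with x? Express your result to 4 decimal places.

0.5213

r² = (0.722)² = 0.5213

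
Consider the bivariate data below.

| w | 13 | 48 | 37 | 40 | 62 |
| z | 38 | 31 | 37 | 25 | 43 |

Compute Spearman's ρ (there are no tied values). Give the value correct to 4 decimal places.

Rank w: 1, 4, 2, 3, 5
Rank z: 4, 2, 3, 1, 5
d = rank(w) − rank(z): -3, 2, -1, 2, 0; Σd² = 18
ρ = 1 − 6Σd² / [n(n²−1)] = 1 − 6×18 / (5×24) = 1 − 108/120 ≈ 0.1000

0.1000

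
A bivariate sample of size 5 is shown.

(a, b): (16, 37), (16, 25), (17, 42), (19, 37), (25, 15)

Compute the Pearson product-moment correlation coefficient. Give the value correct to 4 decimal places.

n = 5, Σa = 93, Σb = 156, Σa² = 1787, Σb² = 5352, Σab = 2784
nΣab − ΣaΣb = 13920 − 14508 = -588
nΣa² − (Σa)² = 8935 − 8649 = 286; nΣb² − (Σb)² = 26760 − 24336 = 2424
r = -588 / √(286 × 2424) = -588 / 832.6248 ≈ -0.7062

-0.7062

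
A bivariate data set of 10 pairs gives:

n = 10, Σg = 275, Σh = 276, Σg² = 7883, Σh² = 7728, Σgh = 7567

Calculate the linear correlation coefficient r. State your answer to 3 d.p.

-0.122

r = (nΣgh − ΣgΣh) / √[(nΣg² − (Σg)²)(nΣh² − (Σh)²)]
Numerator: 10×7567 − 275×276 = -230
Denominator: √[(78830 − 75625)(77280 − 76176)] = √[3205 × 1104] = 1881.0423
r = -230 / 1881.0423 ≈ -0.122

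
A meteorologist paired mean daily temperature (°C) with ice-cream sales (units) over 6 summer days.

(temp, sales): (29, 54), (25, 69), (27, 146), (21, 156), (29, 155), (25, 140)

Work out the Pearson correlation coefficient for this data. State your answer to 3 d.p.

-0.310

n = 6, Σx = 156, Σy = 720, Σx² = 4102, Σy² = 96954, Σxy = 18504
nΣxy − ΣxΣy = 111024 − 112320 = -1296
nΣx² − (Σx)² = 24612 − 24336 = 276; nΣy² − (Σy)² = 581724 − 518400 = 63324
r = -1296 / √(276 × 63324) = -1296 / 4180.6009 ≈ -0.310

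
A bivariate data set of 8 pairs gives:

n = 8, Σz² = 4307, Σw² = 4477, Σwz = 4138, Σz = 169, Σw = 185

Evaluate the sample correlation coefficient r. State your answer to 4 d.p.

r = (nΣwz − ΣwΣz) / √[(nΣw² − (Σw)²)(nΣz² − (Σz)²)]
Numerator: 8×4138 − 185×169 = 1839
Denominator: √[(35816 − 34225)(34456 − 28561)] = √[1591 × 5895] = 3062.5063
r = 1839 / 3062.5063 ≈ 0.6005

0.6005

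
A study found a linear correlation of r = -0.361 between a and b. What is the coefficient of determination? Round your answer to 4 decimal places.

0.1303

r² = (-0.361)² = 0.1303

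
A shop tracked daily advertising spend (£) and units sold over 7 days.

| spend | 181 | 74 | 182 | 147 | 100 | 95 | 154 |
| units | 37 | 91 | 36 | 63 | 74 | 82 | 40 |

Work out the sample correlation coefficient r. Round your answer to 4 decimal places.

n = 7, Σx = 933, Σy = 423, Σx² = 135711, Σy² = 28715, Σxy = 50594
nΣxy − ΣxΣy = 354158 − 394659 = -40501
nΣx² − (Σx)² = 949977 − 870489 = 79488; nΣy² − (Σy)² = 201005 − 178929 = 22076
r = -40501 / √(79488 × 22076) = -40501 / 41890.0595 ≈ -0.9668

-0.9668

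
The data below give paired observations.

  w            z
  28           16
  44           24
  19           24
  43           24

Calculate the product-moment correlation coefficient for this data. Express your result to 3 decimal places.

n = 4, Σw = 134, Σz = 88, Σw² = 4930, Σz² = 1984, Σwz = 2992
nΣwz − ΣwΣz = 11968 − 11792 = 176
nΣw² − (Σw)² = 19720 − 17956 = 1764; nΣz² − (Σz)² = 7936 − 7744 = 192
r = 176 / √(1764 × 192) = 176 / 581.9691 ≈ 0.302

0.302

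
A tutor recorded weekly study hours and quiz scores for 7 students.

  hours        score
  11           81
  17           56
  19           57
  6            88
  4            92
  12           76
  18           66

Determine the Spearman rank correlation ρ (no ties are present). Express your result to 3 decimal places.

-0.893

Rank hours: 3, 5, 7, 2, 1, 4, 6
Rank score: 5, 1, 2, 6, 7, 4, 3
d = rank(hours) − rank(score): -2, 4, 5, -4, -6, 0, 3; Σd² = 106
ρ = 1 − 6Σd² / [n(n²−1)] = 1 − 6×106 / (7×48) = 1 − 636/336 ≈ -0.893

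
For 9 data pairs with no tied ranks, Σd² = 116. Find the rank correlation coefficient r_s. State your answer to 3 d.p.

ρ = 1 − 6Σd² / [n(n²−1)] = 1 − 6×116 / (9×80)
  = 1 − 696/720 = 1 − 0.9667 ≈ 0.033

0.033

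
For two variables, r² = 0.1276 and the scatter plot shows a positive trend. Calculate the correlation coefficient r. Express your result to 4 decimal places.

0.3572

|r| = √0.1276 = 0.3572
The association is positive, so r = 0.3572.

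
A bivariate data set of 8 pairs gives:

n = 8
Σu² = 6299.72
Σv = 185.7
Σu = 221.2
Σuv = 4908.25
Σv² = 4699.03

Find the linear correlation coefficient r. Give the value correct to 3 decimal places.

r = (nΣuv − ΣuΣv) / √[(nΣu² − (Σu)²)(nΣv² − (Σv)²)]
Numerator: 8×4908.25 − 221.2×185.7 = -1810.84
Denominator: √[(50397.76 − 48929.44)(37592.24 − 34484.49)] = √[1468.32 × 3107.75] = 2136.1581
r = -1810.84 / 2136.1581 ≈ -0.848

-0.848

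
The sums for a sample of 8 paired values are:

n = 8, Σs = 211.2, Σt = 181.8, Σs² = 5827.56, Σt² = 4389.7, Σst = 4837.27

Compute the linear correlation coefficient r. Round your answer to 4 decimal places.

0.1480

r = (nΣst − ΣsΣt) / √[(nΣs² − (Σs)²)(nΣt² − (Σt)²)]
Numerator: 8×4837.27 − 211.2×181.8 = 302
Denominator: √[(46620.48 − 44605.44)(35117.6 − 33051.24)] = √[2015.04 × 2066.36] = 2040.5387
r = 302 / 2040.5387 ≈ 0.1480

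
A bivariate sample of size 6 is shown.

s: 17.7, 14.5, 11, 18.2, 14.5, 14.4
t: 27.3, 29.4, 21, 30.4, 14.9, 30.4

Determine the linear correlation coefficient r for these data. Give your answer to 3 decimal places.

n = 6, Σs = 90.3, Σt = 153.4, Σs² = 1393.39, Σt² = 4120.98, Σst = 2347.6
nΣst − ΣsΣt = 14085.6 − 13852.02 = 233.58
nΣs² − (Σs)² = 8360.34 − 8154.09 = 206.25; nΣt² − (Σt)² = 24725.88 − 23531.56 = 1194.32
r = 233.58 / √(206.25 × 1194.32) = 233.58 / 496.3149 ≈ 0.471

0.471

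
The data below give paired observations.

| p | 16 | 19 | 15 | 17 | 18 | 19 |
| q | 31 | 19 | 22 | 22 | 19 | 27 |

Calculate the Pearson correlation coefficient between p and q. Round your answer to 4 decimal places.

n = 6, Σp = 104, Σq = 140, Σp² = 1816, Σq² = 3380, Σpq = 2416
nΣpq − ΣpΣq = 14496 − 14560 = -64
nΣp² − (Σp)² = 10896 − 10816 = 80; nΣq² − (Σq)² = 20280 − 19600 = 680
r = -64 / √(80 × 680) = -64 / 233.2381 ≈ -0.2744

-0.2744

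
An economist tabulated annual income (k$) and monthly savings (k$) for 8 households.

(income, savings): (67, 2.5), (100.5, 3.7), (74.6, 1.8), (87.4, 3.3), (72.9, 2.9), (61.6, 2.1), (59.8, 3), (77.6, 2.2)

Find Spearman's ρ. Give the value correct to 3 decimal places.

0.381

Rank income: 3, 8, 5, 7, 4, 2, 1, 6
Rank savings: 4, 8, 1, 7, 5, 2, 6, 3
d = rank(income) − rank(savings): -1, 0, 4, 0, -1, 0, -5, 3; Σd² = 52
ρ = 1 − 6Σd² / [n(n²−1)] = 1 − 6×52 / (8×63) = 1 − 312/504 ≈ 0.381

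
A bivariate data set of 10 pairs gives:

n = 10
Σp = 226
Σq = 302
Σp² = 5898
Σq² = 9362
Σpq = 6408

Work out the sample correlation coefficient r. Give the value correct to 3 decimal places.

-0.955

r = (nΣpq − ΣpΣq) / √[(nΣp² − (Σp)²)(nΣq² − (Σq)²)]
Numerator: 10×6408 − 226×302 = -4172
Denominator: √[(58980 − 51076)(93620 − 91204)] = √[7904 × 2416] = 4369.9043
r = -4172 / 4369.9043 ≈ -0.955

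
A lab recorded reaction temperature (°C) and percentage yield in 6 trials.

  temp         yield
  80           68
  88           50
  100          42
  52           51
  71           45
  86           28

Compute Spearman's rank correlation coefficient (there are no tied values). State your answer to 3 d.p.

-0.486

Rank temp: 3, 5, 6, 1, 2, 4
Rank yield: 6, 4, 2, 5, 3, 1
d = rank(temp) − rank(yield): -3, 1, 4, -4, -1, 3; Σd² = 52
ρ = 1 − 6Σd² / [n(n²−1)] = 1 − 6×52 / (6×35) = 1 − 312/210 ≈ -0.486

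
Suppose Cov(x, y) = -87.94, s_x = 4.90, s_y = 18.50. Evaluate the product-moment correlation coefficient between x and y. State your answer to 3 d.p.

-0.970

r = Cov(x,y) / (s_x · s_y) = -87.94 / (4.90 × 18.50)
  = -87.94 / 90.6500 ≈ -0.970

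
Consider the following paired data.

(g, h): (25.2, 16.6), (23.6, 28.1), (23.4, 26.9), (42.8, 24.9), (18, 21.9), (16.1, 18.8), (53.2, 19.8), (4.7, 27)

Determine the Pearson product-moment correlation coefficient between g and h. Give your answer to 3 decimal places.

-0.231

n = 8, Σg = 207, Σh = 184, Σg² = 7006.94, Σh² = 4362.88, Σgh = 4653.8
nΣgh − ΣgΣh = 37230.4 − 38088 = -857.6
nΣg² − (Σg)² = 56055.52 − 42849 = 13206.52; nΣh² − (Σh)² = 34903.04 − 33856 = 1047.04
r = -857.6 / √(13206.52 × 1047.04) = -857.6 / 3718.5689 ≈ -0.231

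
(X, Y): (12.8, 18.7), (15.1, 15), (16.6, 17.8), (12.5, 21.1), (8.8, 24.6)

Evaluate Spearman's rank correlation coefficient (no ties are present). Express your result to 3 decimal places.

Rank X: 3, 4, 5, 2, 1
Rank Y: 3, 1, 2, 4, 5
d = rank(X) − rank(Y): 0, 3, 3, -2, -4; Σd² = 38
ρ = 1 − 6Σd² / [n(n²−1)] = 1 − 6×38 / (5×24) = 1 − 228/120 ≈ -0.900

-0.900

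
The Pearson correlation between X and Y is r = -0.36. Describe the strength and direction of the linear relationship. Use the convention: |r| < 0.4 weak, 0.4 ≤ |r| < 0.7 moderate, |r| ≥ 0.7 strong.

weak negative

r = -0.36 < 0 so the relationship is negative.
|r| = 0.36, which falls in the weak range.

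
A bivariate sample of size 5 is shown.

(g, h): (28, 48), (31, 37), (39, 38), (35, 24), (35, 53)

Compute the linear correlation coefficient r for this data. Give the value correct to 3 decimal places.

n = 5, Σg = 168, Σh = 200, Σg² = 5716, Σh² = 8502, Σgh = 6668
nΣgh − ΣgΣh = 33340 − 33600 = -260
nΣg² − (Σg)² = 28580 − 28224 = 356; nΣh² − (Σh)² = 42510 − 40000 = 2510
r = -260 / √(356 × 2510) = -260 / 945.2830 ≈ -0.275

-0.275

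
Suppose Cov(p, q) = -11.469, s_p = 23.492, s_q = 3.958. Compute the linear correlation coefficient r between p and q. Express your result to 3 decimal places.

-0.123

r = Cov(p,q) / (s_p · s_q) = -11.469 / (23.492 × 3.958)
  = -11.469 / 92.9813 ≈ -0.123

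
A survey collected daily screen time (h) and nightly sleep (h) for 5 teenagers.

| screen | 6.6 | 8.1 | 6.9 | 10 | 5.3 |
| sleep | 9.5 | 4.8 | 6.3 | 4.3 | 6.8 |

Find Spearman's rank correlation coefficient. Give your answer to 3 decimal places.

Rank screen: 2, 4, 3, 5, 1
Rank sleep: 5, 2, 3, 1, 4
d = rank(screen) − rank(sleep): -3, 2, 0, 4, -3; Σd² = 38
ρ = 1 − 6Σd² / [n(n²−1)] = 1 − 6×38 / (5×24) = 1 − 228/120 ≈ -0.900

-0.900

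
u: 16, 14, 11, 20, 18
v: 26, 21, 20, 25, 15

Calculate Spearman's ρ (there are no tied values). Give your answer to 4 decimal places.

0.2000

Rank u: 3, 2, 1, 5, 4
Rank v: 5, 3, 2, 4, 1
d = rank(u) − rank(v): -2, -1, -1, 1, 3; Σd² = 16
ρ = 1 − 6Σd² / [n(n²−1)] = 1 − 6×16 / (5×24) = 1 − 96/120 ≈ 0.2000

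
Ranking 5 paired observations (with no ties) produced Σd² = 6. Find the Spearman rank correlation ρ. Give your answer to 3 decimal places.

ρ = 1 − 6Σd² / [n(n²−1)] = 1 − 6×6 / (5×24)
  = 1 − 36/120 = 1 − 0.3000 ≈ 0.700

0.700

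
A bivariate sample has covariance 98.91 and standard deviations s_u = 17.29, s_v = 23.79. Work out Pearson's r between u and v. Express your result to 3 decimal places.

0.240

r = Cov(u,v) / (s_u · s_v) = 98.91 / (17.29 × 23.79)
  = 98.91 / 411.3291 ≈ 0.240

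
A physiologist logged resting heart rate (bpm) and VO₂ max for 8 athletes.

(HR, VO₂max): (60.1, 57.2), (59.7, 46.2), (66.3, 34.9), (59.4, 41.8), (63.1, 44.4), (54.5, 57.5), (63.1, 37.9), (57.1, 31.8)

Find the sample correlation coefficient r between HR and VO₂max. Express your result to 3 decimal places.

-0.451

n = 8, Σx = 483.3, Σy = 351.7, Σx² = 29294.03, Σy² = 16096.79, Σxy = 21135.31
nΣxy − ΣxΣy = 169082.48 − 169976.61 = -894.13
nΣx² − (Σx)² = 234352.24 − 233578.89 = 773.35; nΣy² − (Σy)² = 128774.32 − 123692.89 = 5081.43
r = -894.13 / √(773.35 × 5081.43) = -894.13 / 1982.3531 ≈ -0.451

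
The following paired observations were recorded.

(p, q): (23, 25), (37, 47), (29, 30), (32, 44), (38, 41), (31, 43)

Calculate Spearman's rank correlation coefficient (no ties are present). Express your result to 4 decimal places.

0.6571

Rank p: 1, 5, 2, 4, 6, 3
Rank q: 1, 6, 2, 5, 3, 4
d = rank(p) − rank(q): 0, -1, 0, -1, 3, -1; Σd² = 12
ρ = 1 − 6Σd² / [n(n²−1)] = 1 − 6×12 / (6×35) = 1 − 72/210 ≈ 0.6571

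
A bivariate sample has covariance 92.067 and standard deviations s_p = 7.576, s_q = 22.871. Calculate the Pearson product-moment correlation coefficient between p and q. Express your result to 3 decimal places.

0.531

r = Cov(p,q) / (s_p · s_q) = 92.067 / (7.576 × 22.871)
  = 92.067 / 173.2707 ≈ 0.531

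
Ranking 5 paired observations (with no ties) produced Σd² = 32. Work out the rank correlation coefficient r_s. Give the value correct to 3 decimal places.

-0.600

ρ = 1 − 6Σd² / [n(n²−1)] = 1 − 6×32 / (5×24)
  = 1 − 192/120 = 1 − 1.6000 ≈ -0.600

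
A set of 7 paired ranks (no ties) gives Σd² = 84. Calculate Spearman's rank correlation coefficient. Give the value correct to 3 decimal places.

-0.500

ρ = 1 − 6Σd² / [n(n²−1)] = 1 − 6×84 / (7×48)
  = 1 − 504/336 = 1 − 1.5000 ≈ -0.500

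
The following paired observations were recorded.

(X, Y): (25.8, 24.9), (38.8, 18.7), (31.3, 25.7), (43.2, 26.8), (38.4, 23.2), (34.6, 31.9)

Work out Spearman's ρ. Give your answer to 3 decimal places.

Rank X: 1, 5, 2, 6, 4, 3
Rank Y: 3, 1, 4, 5, 2, 6
d = rank(X) − rank(Y): -2, 4, -2, 1, 2, -3; Σd² = 38
ρ = 1 − 6Σd² / [n(n²−1)] = 1 − 6×38 / (6×35) = 1 − 228/210 ≈ -0.086

-0.086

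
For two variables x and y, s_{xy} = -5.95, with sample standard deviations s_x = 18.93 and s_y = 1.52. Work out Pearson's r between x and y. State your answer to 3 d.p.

r = Cov(x,y) / (s_x · s_y) = -5.95 / (18.93 × 1.52)
  = -5.95 / 28.7736 ≈ -0.207

-0.207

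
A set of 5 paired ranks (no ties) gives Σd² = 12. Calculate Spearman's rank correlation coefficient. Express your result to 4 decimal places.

0.4000

ρ = 1 − 6Σd² / [n(n²−1)] = 1 − 6×12 / (5×24)
  = 1 − 72/120 = 1 − 0.60000 ≈ 0.4000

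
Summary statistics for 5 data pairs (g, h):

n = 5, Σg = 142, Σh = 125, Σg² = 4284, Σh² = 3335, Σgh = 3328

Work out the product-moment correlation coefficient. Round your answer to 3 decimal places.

r = (nΣgh − ΣgΣh) / √[(nΣg² − (Σg)²)(nΣh² − (Σh)²)]
Numerator: 5×3328 − 142×125 = -1110
Denominator: √[(21420 − 20164)(16675 − 15625)] = √[1256 × 1050] = 1148.3902
r = -1110 / 1148.3902 ≈ -0.967

-0.967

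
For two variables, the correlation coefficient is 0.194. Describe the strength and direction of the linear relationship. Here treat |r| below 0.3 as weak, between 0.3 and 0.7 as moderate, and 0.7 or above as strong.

r = 0.194 > 0 so the relationship is positive.
|r| = 0.194, which falls in the weak range.

weak positive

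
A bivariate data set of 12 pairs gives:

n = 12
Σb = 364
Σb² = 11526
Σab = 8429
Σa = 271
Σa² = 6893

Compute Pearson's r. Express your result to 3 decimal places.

0.341

r = (nΣab − ΣaΣb) / √[(nΣa² − (Σa)²)(nΣb² − (Σb)²)]
Numerator: 12×8429 − 271×364 = 2504
Denominator: √[(82716 − 73441)(138312 − 132496)] = √[9275 × 5816] = 7344.6171
r = 2504 / 7344.6171 ≈ 0.341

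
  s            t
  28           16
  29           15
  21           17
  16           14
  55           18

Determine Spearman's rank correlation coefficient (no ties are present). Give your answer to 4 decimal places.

Rank s: 3, 4, 2, 1, 5
Rank t: 3, 2, 4, 1, 5
d = rank(s) − rank(t): 0, 2, -2, 0, 0; Σd² = 8
ρ = 1 − 6Σd² / [n(n²−1)] = 1 − 6×8 / (5×24) = 1 − 48/120 ≈ 0.6000

0.6000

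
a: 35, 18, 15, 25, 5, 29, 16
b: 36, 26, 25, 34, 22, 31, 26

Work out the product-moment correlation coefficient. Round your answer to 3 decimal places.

0.944

n = 7, Σa = 143, Σb = 200, Σa² = 3521, Σb² = 5874, Σab = 4378
nΣab − ΣaΣb = 30646 − 28600 = 2046
nΣa² − (Σa)² = 24647 − 20449 = 4198; nΣb² − (Σb)² = 41118 − 40000 = 1118
r = 2046 / √(4198 × 1118) = 2046 / 2166.4173 ≈ 0.944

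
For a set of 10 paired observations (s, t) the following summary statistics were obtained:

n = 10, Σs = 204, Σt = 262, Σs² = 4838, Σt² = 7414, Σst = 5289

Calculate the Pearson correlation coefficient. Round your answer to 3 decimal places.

-0.092

r = (nΣst − ΣsΣt) / √[(nΣs² − (Σs)²)(nΣt² − (Σt)²)]
Numerator: 10×5289 − 204×262 = -558
Denominator: √[(48380 − 41616)(74140 − 68644)] = √[6764 × 5496] = 6097.1259
r = -558 / 6097.1259 ≈ -0.092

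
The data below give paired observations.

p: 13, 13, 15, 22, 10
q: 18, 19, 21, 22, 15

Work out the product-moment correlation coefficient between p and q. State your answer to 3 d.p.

n = 5, Σp = 73, Σq = 95, Σp² = 1147, Σq² = 1835, Σpq = 1430
nΣpq − ΣpΣq = 7150 − 6935 = 215
nΣp² − (Σp)² = 5735 − 5329 = 406; nΣq² − (Σq)² = 9175 − 9025 = 150
r = 215 / √(406 × 150) = 215 / 246.7793 ≈ 0.871

0.871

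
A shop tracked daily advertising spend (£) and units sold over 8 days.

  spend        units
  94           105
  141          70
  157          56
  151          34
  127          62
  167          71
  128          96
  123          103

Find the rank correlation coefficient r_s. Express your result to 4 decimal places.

Rank spend: 1, 5, 7, 6, 3, 8, 4, 2
Rank units: 8, 4, 2, 1, 3, 5, 6, 7
d = rank(spend) − rank(units): -7, 1, 5, 5, 0, 3, -2, -5; Σd² = 138
ρ = 1 − 6Σd² / [n(n²−1)] = 1 − 6×138 / (8×63) = 1 − 828/504 ≈ -0.6429

-0.6429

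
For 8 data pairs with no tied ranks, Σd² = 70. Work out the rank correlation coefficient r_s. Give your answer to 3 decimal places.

0.167

ρ = 1 − 6Σd² / [n(n²−1)] = 1 − 6×70 / (8×63)
  = 1 − 420/504 = 1 − 0.8333 ≈ 0.167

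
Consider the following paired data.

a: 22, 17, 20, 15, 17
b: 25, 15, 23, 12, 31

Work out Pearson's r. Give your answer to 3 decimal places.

0.501

n = 5, Σa = 91, Σb = 106, Σa² = 1687, Σb² = 2484, Σab = 1972
nΣab − ΣaΣb = 9860 − 9646 = 214
nΣa² − (Σa)² = 8435 − 8281 = 154; nΣb² − (Σb)² = 12420 − 11236 = 1184
r = 214 / √(154 × 1184) = 214 / 427.0082 ≈ 0.501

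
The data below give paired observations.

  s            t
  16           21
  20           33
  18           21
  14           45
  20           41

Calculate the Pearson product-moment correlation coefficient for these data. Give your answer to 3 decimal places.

-0.083

n = 5, Σs = 88, Σt = 161, Σs² = 1576, Σt² = 5677, Σst = 2824
nΣst − ΣsΣt = 14120 − 14168 = -48
nΣs² − (Σs)² = 7880 − 7744 = 136; nΣt² − (Σt)² = 28385 − 25921 = 2464
r = -48 / √(136 × 2464) = -48 / 578.8817 ≈ -0.083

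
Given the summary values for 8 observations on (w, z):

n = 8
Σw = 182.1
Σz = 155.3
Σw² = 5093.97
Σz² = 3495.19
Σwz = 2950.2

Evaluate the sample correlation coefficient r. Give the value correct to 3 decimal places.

-0.866

r = (nΣwz − ΣwΣz) / √[(nΣw² − (Σw)²)(nΣz² − (Σz)²)]
Numerator: 8×2950.2 − 182.1×155.3 = -4678.53
Denominator: √[(40751.76 − 33160.41)(27961.52 − 24118.09)] = √[7591.35 × 3843.43] = 5401.5574
r = -4678.53 / 5401.5574 ≈ -0.866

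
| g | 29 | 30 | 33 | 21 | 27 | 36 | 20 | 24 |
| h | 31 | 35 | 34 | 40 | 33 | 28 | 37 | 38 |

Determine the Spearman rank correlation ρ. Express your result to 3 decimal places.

Rank g: 5, 6, 7, 2, 4, 8, 1, 3
Rank h: 2, 5, 4, 8, 3, 1, 6, 7
d = rank(g) − rank(h): 3, 1, 3, -6, 1, 7, -5, -4; Σd² = 146
ρ = 1 − 6Σd² / [n(n²−1)] = 1 − 6×146 / (8×63) = 1 − 876/504 ≈ -0.738

-0.738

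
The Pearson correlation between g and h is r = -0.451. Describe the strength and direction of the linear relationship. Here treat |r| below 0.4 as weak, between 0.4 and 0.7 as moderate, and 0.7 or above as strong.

moderate negative

r = -0.451 < 0 so the relationship is negative.
|r| = 0.451, which falls in the moderate range.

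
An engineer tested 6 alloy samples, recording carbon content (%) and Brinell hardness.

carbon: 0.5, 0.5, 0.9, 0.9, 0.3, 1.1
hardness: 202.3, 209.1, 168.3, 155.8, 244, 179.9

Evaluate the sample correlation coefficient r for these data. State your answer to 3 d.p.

-0.870

n = 6, Σx = 4.2, Σy = 1159.4, Σx² = 3.42, Σy² = 229146.64, Σxy = 768.48
nΣxy − ΣxΣy = 4610.88 − 4869.48 = -258.6
nΣx² − (Σx)² = 20.52 − 17.64 = 2.88; nΣy² − (Σy)² = 1374879.84 − 1344208.36 = 30671.48
r = -258.6 / √(2.88 × 30671.48) = -258.6 / 297.2101 ≈ -0.870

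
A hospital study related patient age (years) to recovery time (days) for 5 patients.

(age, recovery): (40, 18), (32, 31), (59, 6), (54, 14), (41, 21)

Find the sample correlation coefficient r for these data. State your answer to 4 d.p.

n = 5, Σx = 226, Σy = 90, Σx² = 10702, Σy² = 1958, Σxy = 3683
nΣxy − ΣxΣy = 18415 − 20340 = -1925
nΣx² − (Σx)² = 53510 − 51076 = 2434; nΣy² − (Σy)² = 9790 − 8100 = 1690
r = -1925 / √(2434 × 1690) = -1925 / 2028.1667 ≈ -0.9491

-0.9491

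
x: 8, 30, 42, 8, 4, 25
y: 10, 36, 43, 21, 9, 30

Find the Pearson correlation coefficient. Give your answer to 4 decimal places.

0.9615

n = 6, Σx = 117, Σy = 149, Σx² = 3433, Σy² = 4667, Σxy = 3920
nΣxy − ΣxΣy = 23520 − 17433 = 6087
nΣx² − (Σx)² = 20598 − 13689 = 6909; nΣy² − (Σy)² = 28002 − 22201 = 5801
r = 6087 / √(6909 × 5801) = 6087 / 6330.8063 ≈ 0.9615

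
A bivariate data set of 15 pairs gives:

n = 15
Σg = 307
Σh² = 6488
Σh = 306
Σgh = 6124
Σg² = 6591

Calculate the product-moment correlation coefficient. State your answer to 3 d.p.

-0.505

r = (nΣgh − ΣgΣh) / √[(nΣg² − (Σg)²)(nΣh² − (Σh)²)]
Numerator: 15×6124 − 307×306 = -2082
Denominator: √[(98865 − 94249)(97320 − 93636)] = √[4616 × 3684] = 4123.7536
r = -2082 / 4123.7536 ≈ -0.505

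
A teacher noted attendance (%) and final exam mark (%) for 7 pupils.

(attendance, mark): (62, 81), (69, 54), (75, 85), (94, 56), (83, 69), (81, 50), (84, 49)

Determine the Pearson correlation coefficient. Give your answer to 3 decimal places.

-0.505

n = 7, Σx = 548, Σy = 444, Σx² = 43572, Σy² = 29500, Σxy = 34280
nΣxy − ΣxΣy = 239960 − 243312 = -3352
nΣx² − (Σx)² = 305004 − 300304 = 4700; nΣy² − (Σy)² = 206500 − 197136 = 9364
r = -3352 / √(4700 × 9364) = -3352 / 6634.0636 ≈ -0.505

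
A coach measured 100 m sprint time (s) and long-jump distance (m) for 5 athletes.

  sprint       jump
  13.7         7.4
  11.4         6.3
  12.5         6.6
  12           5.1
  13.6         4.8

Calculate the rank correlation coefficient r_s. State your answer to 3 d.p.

Rank sprint: 5, 1, 3, 2, 4
Rank jump: 5, 3, 4, 2, 1
d = rank(sprint) − rank(jump): 0, -2, -1, 0, 3; Σd² = 14
ρ = 1 − 6Σd² / [n(n²−1)] = 1 − 6×14 / (5×24) = 1 − 84/120 ≈ 0.300

0.300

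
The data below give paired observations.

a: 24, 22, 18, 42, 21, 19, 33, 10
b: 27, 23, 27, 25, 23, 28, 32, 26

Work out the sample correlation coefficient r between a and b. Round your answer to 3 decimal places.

n = 8, Σa = 189, Σb = 211, Σa² = 5139, Σb² = 5625, Σab = 5021
nΣab − ΣaΣb = 40168 − 39879 = 289
nΣa² − (Σa)² = 41112 − 35721 = 5391; nΣb² − (Σb)² = 45000 − 44521 = 479
r = 289 / √(5391 × 479) = 289 / 1606.9502 ≈ 0.180

0.180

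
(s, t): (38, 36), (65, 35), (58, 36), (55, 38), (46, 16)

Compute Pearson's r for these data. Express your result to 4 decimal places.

0.3133

n = 5, Σs = 262, Σt = 161, Σs² = 14174, Σt² = 5517, Σst = 8557
nΣst − ΣsΣt = 42785 − 42182 = 603
nΣs² − (Σs)² = 70870 − 68644 = 2226; nΣt² − (Σt)² = 27585 − 25921 = 1664
r = 603 / √(2226 × 1664) = 603 / 1924.5945 ≈ 0.3133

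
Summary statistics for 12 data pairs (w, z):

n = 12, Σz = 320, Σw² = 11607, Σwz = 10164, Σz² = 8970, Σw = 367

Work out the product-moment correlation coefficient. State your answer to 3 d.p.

r = (nΣwz − ΣwΣz) / √[(nΣw² − (Σw)²)(nΣz² − (Σz)²)]
Numerator: 12×10164 − 367×320 = 4528
Denominator: √[(139284 − 134689)(107640 − 102400)] = √[4595 × 5240] = 4906.9135
r = 4528 / 4906.9135 ≈ 0.923

0.923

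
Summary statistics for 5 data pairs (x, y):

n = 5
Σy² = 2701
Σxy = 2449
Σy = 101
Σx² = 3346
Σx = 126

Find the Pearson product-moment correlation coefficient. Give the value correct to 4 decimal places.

-0.2863

r = (nΣxy − ΣxΣy) / √[(nΣx² − (Σx)²)(nΣy² − (Σy)²)]
Numerator: 5×2449 − 126×101 = -481
Denominator: √[(16730 − 15876)(13505 − 10201)] = √[854 × 3304] = 1679.7667
r = -481 / 1679.7667 ≈ -0.2863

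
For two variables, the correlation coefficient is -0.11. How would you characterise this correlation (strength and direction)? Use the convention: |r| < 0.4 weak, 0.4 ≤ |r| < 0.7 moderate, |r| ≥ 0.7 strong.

r = -0.11 < 0 so the relationship is negative.
|r| = 0.11, which falls in the weak range.

weak negative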